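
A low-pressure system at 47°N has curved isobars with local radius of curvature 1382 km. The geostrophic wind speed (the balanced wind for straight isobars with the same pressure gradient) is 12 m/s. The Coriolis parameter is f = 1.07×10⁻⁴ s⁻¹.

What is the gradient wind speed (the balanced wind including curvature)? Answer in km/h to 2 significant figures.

40 km/h

Around a low, centrifugal force acts outward with Coriolis, so pressure-gradient force balances both:
(1/ρ)|∂P/∂n| = fV + V²/R  →  V² + fR·V − fR·V_g = 0
With fR = 1.07×10⁻⁴ × 1382×10³ m = 148 m/s:
V = [−fR + √((fR)² + 4 fR V_g)]/2 = [−148 + √(148² + 4×148×12)]/2 = 11.2 m/s
Subgeostrophic (V < V_g = 12 m/s), as expected around a low.
Converting: 11.2 m/s × 3.6 = 40 km/h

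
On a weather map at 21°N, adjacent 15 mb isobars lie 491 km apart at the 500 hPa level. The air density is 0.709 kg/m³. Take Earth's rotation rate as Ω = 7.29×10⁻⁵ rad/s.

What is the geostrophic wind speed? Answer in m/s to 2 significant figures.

82 m/s

Coriolis parameter at 21°N:
f = 2Ω sin φ = 2 × 7.29×10⁻⁵ × sin 21° = 5.23×10⁻⁵ s⁻¹
Pressure gradient: |∂P/∂n| = 1500 Pa / 491000 m = 3.05×10⁻³ Pa/m
Geostrophic balance (pressure-gradient force = Coriolis force):
V_g = (1/(fρ)) |∂P/∂n| = 3.05×10⁻³ / (5.23×10⁻⁵ × 0.709) = 82.5 m/s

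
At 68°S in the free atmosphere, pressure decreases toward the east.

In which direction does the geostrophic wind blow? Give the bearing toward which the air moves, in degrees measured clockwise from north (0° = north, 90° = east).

The pressure-gradient force points toward the east (bearing 090°).
Geostrophic balance: in the Southern Hemisphere the Coriolis force deflects motion to the left, so the geostrophic wind blows 90° to the left of the pressure-gradient force (low pressure on the right).
Rotating 090° by 90° counterclockwise gives 000° — the wind blows toward the north.

000°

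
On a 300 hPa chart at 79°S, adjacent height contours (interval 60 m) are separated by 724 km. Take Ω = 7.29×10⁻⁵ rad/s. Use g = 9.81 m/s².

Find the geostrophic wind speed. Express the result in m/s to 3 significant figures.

Coriolis parameter at 79°S:
f = 2Ω sin φ = 2 × 7.29×10⁻⁵ × sin 79° = 1.43×10⁻⁴ s⁻¹
Height gradient: |∂Z/∂n| = 60 m / 724000 m = 8.29×10⁻⁵
On a pressure surface, geostrophic balance gives V_g = (g/f)|∂Z/∂n|:
V_g = 9.81 × 8.29×10⁻⁵ / 1.43×10⁻⁴ = 5.68 m/s

5.68 m/s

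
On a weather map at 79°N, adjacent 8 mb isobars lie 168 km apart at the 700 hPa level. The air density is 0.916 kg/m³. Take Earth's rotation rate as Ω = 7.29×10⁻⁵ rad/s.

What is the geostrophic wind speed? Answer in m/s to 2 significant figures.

Coriolis parameter at 79°N:
f = 2Ω sin φ = 2 × 7.29×10⁻⁵ × sin 79° = 1.43×10⁻⁴ s⁻¹
Pressure gradient: |∂P/∂n| = 800 Pa / 168000 m = 4.76×10⁻³ Pa/m
Geostrophic balance (pressure-gradient force = Coriolis force):
V_g = (1/(fρ)) |∂P/∂n| = 4.76×10⁻³ / (1.43×10⁻⁴ × 0.916) = 36.3 m/s

36 m/s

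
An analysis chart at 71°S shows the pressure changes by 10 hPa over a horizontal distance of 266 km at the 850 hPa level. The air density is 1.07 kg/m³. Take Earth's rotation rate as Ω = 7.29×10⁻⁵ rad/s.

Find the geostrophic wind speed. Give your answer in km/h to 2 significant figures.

92 km/h

Coriolis parameter at 71°S:
f = 2Ω sin φ = 2 × 7.29×10⁻⁵ × sin 71° = 1.38×10⁻⁴ s⁻¹
Pressure gradient: |∂P/∂n| = 1000 Pa / 266000 m = 3.76×10⁻³ Pa/m
Geostrophic balance (pressure-gradient force = Coriolis force):
V_g = (1/(fρ)) |∂P/∂n| = 3.76×10⁻³ / (1.38×10⁻⁴ × 1.07) = 25.5 m/s
Converting: 25.5 m/s × 3.6 = 92 km/h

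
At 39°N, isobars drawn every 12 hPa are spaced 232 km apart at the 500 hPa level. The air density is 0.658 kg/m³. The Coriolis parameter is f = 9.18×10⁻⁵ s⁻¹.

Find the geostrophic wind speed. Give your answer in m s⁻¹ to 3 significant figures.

85.6 m s⁻¹

Pressure gradient: |∂P/∂n| = 1200 Pa / 232000 m = 5.17×10⁻³ Pa/m
Geostrophic balance (pressure-gradient force = Coriolis force):
V_g = (1/(fρ)) |∂P/∂n| = 5.17×10⁻³ / (9.18×10⁻⁵ × 0.658) = 85.6 m/s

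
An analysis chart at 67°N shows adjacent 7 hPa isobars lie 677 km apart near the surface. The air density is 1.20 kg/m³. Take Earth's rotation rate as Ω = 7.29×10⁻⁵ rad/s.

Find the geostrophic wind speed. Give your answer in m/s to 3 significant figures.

Coriolis parameter at 67°N:
f = 2Ω sin φ = 2 × 7.29×10⁻⁵ × sin 67° = 1.34×10⁻⁴ s⁻¹
Pressure gradient: |∂P/∂n| = 700 Pa / 677000 m = 1.03×10⁻³ Pa/m
Geostrophic balance (pressure-gradient force = Coriolis force):
V_g = (1/(fρ)) |∂P/∂n| = 1.03×10⁻³ / (1.34×10⁻⁴ × 1.20) = 6.42 m/s

6.42 m/s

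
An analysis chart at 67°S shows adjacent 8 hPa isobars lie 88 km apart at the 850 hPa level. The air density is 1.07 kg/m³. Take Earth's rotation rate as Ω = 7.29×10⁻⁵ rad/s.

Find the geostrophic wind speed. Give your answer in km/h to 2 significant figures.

230 km/h

Coriolis parameter at 67°S:
f = 2Ω sin φ = 2 × 7.29×10⁻⁵ × sin 67° = 1.34×10⁻⁴ s⁻¹
Pressure gradient: |∂P/∂n| = 800 Pa / 88000 m = 9.09×10⁻³ Pa/m
Geostrophic balance (pressure-gradient force = Coriolis force):
V_g = (1/(fρ)) |∂P/∂n| = 9.09×10⁻³ / (1.34×10⁻⁴ × 1.07) = 63.3 m/s
Converting: 63.3 m/s × 3.6 = 230 km/h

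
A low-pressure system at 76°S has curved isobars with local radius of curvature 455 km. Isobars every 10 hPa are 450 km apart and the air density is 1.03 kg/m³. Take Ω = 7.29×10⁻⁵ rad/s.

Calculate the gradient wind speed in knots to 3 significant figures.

Coriolis parameter at 76°S:
f = 2Ω sin φ = 2 × 7.29×10⁻⁵ × sin 76° = 1.41×10⁻⁴ s⁻¹
Pressure gradient: |∂P/∂n| = 1000 Pa / 450000 m = 2.22×10⁻³ Pa/m
Geostrophic speed: V_g = |∂P/∂n|/(fρ) = 2.22×10⁻³/(1.41×10⁻⁴ × 1.03) = 15.3 m/s
Around a low, centrifugal force acts outward with Coriolis, so pressure-gradient force balances both:
(1/ρ)|∂P/∂n| = fV + V²/R  →  V² + fR·V − fR·V_g = 0
With fR = 1.41×10⁻⁴ × 455×10³ m = 64.4 m/s:
V = [−fR + √((fR)² + 4 fR V_g)]/2 = [−64.4 + √(64.4² + 4×64.4×15.3)]/2 = 12.7 m/s
Subgeostrophic (V < V_g = 15.3 m/s), as expected around a low.
Converting: 12.7 m/s × 1.944 = 24.7 knots

24.7 knots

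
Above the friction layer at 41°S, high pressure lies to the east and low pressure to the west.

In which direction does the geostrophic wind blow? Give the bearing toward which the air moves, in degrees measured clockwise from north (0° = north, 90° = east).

The pressure-gradient force points toward the west (bearing 270°).
Geostrophic balance: in the Southern Hemisphere the Coriolis force deflects motion to the left, so the geostrophic wind blows 90° to the left of the pressure-gradient force (low pressure on the right).
Rotating 270° by 90° counterclockwise gives 180° — the wind blows toward the south.

180°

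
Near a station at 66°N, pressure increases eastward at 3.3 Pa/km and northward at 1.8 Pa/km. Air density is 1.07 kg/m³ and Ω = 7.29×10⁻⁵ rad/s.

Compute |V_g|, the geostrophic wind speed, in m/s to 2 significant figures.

Coriolis parameter at 66°N:
f = 2Ω sin φ = 2 × 7.29×10⁻⁵ × sin 66° = 1.33×10⁻⁴ s⁻¹
Component geostrophic relations (x east, y north):
u_g = −(1/(fρ)) ∂P/∂y,  v_g = (1/(fρ)) ∂P/∂x
u_g = −(1.8×10⁻³)/(1.33×10⁻⁴ × 1.07) = −12.6 m/s;  v_g = (3.3×10⁻³)/(1.33×10⁻⁴ × 1.07) = 23.2 m/s
|V_g| = √(u_g² + v_g²) = 26.4 m/s

26 m/s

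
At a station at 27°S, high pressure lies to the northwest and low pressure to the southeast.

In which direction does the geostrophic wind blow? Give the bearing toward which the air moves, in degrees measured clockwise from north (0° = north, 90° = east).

The pressure-gradient force points toward the southeast (bearing 135°).
Geostrophic balance: in the Southern Hemisphere the Coriolis force deflects motion to the left, so the geostrophic wind blows 90° to the left of the pressure-gradient force (low pressure on the right).
Rotating 135° by 90° counterclockwise gives 045° — the wind blows toward the northeast.

045°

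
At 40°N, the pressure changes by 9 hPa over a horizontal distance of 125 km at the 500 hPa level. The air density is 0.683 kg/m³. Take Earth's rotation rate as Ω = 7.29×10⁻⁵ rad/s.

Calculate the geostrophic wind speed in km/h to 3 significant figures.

405 km/h

Coriolis parameter at 40°N:
f = 2Ω sin φ = 2 × 7.29×10⁻⁵ × sin 40° = 9.37×10⁻⁵ s⁻¹
Pressure gradient: |∂P/∂n| = 900 Pa / 125000 m = 7.20×10⁻³ Pa/m
Geostrophic balance (pressure-gradient force = Coriolis force):
V_g = (1/(fρ)) |∂P/∂n| = 7.20×10⁻³ / (9.37×10⁻⁵ × 0.683) = 112 m/s
Converting: 112 m/s × 3.6 = 405 km/h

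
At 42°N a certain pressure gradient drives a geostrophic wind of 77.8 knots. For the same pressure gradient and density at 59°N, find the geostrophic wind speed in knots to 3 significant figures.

60.7 knots

With the same pressure gradient and density, V_g ∝ 1/f ∝ 1/sin φ.
V₂ = V₁ · sin φ₁ / sin φ₂ = 77.8 × sin 42° / sin 59°
V₂ = 77.8 × 0.6691/0.8572 = 60.7 knots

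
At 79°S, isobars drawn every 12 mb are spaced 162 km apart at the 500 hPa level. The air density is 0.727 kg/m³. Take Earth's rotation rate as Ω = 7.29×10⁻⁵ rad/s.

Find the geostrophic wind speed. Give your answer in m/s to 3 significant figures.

Coriolis parameter at 79°S:
f = 2Ω sin φ = 2 × 7.29×10⁻⁵ × sin 79° = 1.43×10⁻⁴ s⁻¹
Pressure gradient: |∂P/∂n| = 1200 Pa / 162000 m = 7.41×10⁻³ Pa/m
Geostrophic balance (pressure-gradient force = Coriolis force):
V_g = (1/(fρ)) |∂P/∂n| = 7.41×10⁻³ / (1.43×10⁻⁴ × 0.727) = 71.2 m/s

71.2 m/s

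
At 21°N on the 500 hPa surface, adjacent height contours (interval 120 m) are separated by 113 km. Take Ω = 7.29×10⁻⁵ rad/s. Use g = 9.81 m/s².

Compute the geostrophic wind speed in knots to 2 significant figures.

390 knots

Coriolis parameter at 21°N:
f = 2Ω sin φ = 2 × 7.29×10⁻⁵ × sin 21° = 5.23×10⁻⁵ s⁻¹
Height gradient: |∂Z/∂n| = 120 m / 113000 m = 1.06×10⁻³
On a pressure surface, geostrophic balance gives V_g = (g/f)|∂Z/∂n|:
V_g = 9.81 × 1.06×10⁻³ / 5.23×10⁻⁵ = 199 m/s
Converting: 199 m/s × 1.944 = 390 knots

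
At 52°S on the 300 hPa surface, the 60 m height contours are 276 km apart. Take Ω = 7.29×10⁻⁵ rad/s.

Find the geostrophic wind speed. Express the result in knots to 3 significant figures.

36.1 knots

Coriolis parameter at 52°S:
f = 2Ω sin φ = 2 × 7.29×10⁻⁵ × sin 52° = 1.15×10⁻⁴ s⁻¹
Height gradient: |∂Z/∂n| = 60 m / 276000 m = 2.17×10⁻⁴
On a pressure surface, geostrophic balance gives V_g = (g/f)|∂Z/∂n|:
V_g = 9.81 × 2.17×10⁻⁴ / 1.15×10⁻⁴ = 18.6 m/s
Converting: 18.6 m/s × 1.944 = 36.1 knots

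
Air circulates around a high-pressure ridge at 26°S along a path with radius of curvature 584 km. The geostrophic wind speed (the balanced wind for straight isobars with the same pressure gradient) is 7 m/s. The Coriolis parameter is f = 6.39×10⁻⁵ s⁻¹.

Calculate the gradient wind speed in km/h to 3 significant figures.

Around a high, pressure-gradient force acts outward with centrifugal, so Coriolis balances both:
fV = (1/ρ)|∂P/∂n| + V²/R  →  V² − fR·V + fR·V_g = 0
With fR = 6.39×10⁻⁵ × 584×10³ m = 37.3 m/s:
V = [fR − √((fR)² − 4 fR V_g)]/2 = [37.3 − √(37.3² − 4×37.3×7)]/2 = 9.34 m/s
Supergeostrophic (V > V_g = 7 m/s), as expected around a high.
Converting: 9.34 m/s × 3.6 = 33.6 km/h

33.6 km/h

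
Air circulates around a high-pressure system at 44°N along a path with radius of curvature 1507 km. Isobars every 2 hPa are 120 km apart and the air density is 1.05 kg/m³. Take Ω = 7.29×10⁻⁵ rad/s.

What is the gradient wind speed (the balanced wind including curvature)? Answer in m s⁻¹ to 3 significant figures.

17.7 m s⁻¹

Coriolis parameter at 44°N:
f = 2Ω sin φ = 2 × 7.29×10⁻⁵ × sin 44° = 1.01×10⁻⁴ s⁻¹
Pressure gradient: |∂P/∂n| = 200 Pa / 120000 m = 1.67×10⁻³ Pa/m
Geostrophic speed: V_g = |∂P/∂n|/(fρ) = 1.67×10⁻³/(1.01×10⁻⁴ × 1.05) = 15.7 m/s
Around a high, pressure-gradient force acts outward with centrifugal, so Coriolis balances both:
fV = (1/ρ)|∂P/∂n| + V²/R  →  V² − fR·V + fR·V_g = 0
With fR = 1.01×10⁻⁴ × 1507×10³ m = 153 m/s:
V = [fR − √((fR)² − 4 fR V_g)]/2 = [153 − √(153² − 4×153×15.7)]/2 = 17.7 m/s
Supergeostrophic (V > V_g = 15.7 m/s), as expected around a high.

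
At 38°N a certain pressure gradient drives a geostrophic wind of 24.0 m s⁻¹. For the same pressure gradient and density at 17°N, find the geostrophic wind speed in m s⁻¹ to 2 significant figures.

With the same pressure gradient and density, V_g ∝ 1/f ∝ 1/sin φ.
V₂ = V₁ · sin φ₁ / sin φ₂ = 24.0 × sin 38° / sin 17°
V₂ = 24.0 × 0.6157/0.2924 = 51 m s⁻¹

51 m s⁻¹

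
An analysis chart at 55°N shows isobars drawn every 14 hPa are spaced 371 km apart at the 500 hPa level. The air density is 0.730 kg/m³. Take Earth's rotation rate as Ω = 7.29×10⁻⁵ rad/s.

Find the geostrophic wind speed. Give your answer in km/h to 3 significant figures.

Coriolis parameter at 55°N:
f = 2Ω sin φ = 2 × 7.29×10⁻⁵ × sin 55° = 1.19×10⁻⁴ s⁻¹
Pressure gradient: |∂P/∂n| = 1400 Pa / 371000 m = 3.77×10⁻³ Pa/m
Geostrophic balance (pressure-gradient force = Coriolis force):
V_g = (1/(fρ)) |∂P/∂n| = 3.77×10⁻³ / (1.19×10⁻⁴ × 0.730) = 43.3 m/s
Converting: 43.3 m/s × 3.6 = 156 km/h

156 km/h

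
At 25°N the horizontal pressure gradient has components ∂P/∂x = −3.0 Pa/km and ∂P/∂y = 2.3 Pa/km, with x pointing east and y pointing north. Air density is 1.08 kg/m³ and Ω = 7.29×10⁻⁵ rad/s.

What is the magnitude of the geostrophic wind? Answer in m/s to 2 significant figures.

Coriolis parameter at 25°N:
f = 2Ω sin φ = 2 × 7.29×10⁻⁵ × sin 25° = 6.16×10⁻⁵ s⁻¹
Component geostrophic relations (x east, y north):
u_g = −(1/(fρ)) ∂P/∂y,  v_g = (1/(fρ)) ∂P/∂x
u_g = −(2.3×10⁻³)/(6.16×10⁻⁵ × 1.08) = −34.6 m/s;  v_g = (−3.0×10⁻³)/(6.16×10⁻⁵ × 1.08) = −45.1 m/s
|V_g| = √(u_g² + v_g²) = 56.8 m/s

57 m/s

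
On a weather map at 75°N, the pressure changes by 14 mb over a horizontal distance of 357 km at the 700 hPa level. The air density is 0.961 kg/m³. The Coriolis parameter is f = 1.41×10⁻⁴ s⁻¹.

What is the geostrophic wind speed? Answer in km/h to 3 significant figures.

104 km/h

Pressure gradient: |∂P/∂n| = 1400 Pa / 357000 m = 3.92×10⁻³ Pa/m
Geostrophic balance (pressure-gradient force = Coriolis force):
V_g = (1/(fρ)) |∂P/∂n| = 3.92×10⁻³ / (1.41×10⁻⁴ × 0.961) = 28.9 m/s
Converting: 28.9 m/s × 3.6 = 104 km/h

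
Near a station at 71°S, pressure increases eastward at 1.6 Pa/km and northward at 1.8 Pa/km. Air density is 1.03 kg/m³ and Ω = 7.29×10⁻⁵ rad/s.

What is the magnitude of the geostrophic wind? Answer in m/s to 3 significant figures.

17.0 m/s

Coriolis parameter at 71°S:
f = 2Ω sin φ = 2 × 7.29×10⁻⁵ × sin 71° = 1.38×10⁻⁴ s⁻¹
In the Southern Hemisphere f is negative: f = −1.38×10⁻⁴ s⁻¹.
Component geostrophic relations (x east, y north):
u_g = −(1/(fρ)) ∂P/∂y,  v_g = (1/(fρ)) ∂P/∂x
u_g = −(1.8×10⁻³)/(−1.38×10⁻⁴ × 1.03) = 12.7 m/s;  v_g = (1.6×10⁻³)/(−1.38×10⁻⁴ × 1.03) = −11.3 m/s
|V_g| = √(u_g² + v_g²) = 17.0 m/s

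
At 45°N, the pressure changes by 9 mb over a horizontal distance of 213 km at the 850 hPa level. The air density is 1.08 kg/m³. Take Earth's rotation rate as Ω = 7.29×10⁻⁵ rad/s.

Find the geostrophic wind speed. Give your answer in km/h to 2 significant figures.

140 km/h

Coriolis parameter at 45°N:
f = 2Ω sin φ = 2 × 7.29×10⁻⁵ × sin 45° = 1.03×10⁻⁴ s⁻¹
Pressure gradient: |∂P/∂n| = 900 Pa / 213000 m = 4.23×10⁻³ Pa/m
Geostrophic balance (pressure-gradient force = Coriolis force):
V_g = (1/(fρ)) |∂P/∂n| = 4.23×10⁻³ / (1.03×10⁻⁴ × 1.08) = 37.9 m/s
Converting: 37.9 m/s × 3.6 = 140 km/h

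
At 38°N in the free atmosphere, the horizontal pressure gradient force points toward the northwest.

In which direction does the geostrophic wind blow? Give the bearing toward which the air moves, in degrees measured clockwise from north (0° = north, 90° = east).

045°

The pressure-gradient force points toward the northwest (bearing 315°).
Geostrophic balance: in the Northern Hemisphere the Coriolis force deflects motion to the right, so the geostrophic wind blows 90° to the right of the pressure-gradient force (low pressure on the left).
Rotating 315° by 90° clockwise gives 045° — the wind blows toward the northeast.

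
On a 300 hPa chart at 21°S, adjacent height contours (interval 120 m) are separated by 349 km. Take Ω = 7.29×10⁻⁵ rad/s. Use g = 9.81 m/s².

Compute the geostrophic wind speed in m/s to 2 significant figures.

65 m/s

Coriolis parameter at 21°S:
f = 2Ω sin φ = 2 × 7.29×10⁻⁵ × sin 21° = 5.23×10⁻⁵ s⁻¹
Height gradient: |∂Z/∂n| = 120 m / 349000 m = 3.44×10⁻⁴
On a pressure surface, geostrophic balance gives V_g = (g/f)|∂Z/∂n|:
V_g = 9.81 × 3.44×10⁻⁴ / 5.23×10⁻⁵ = 64.6 m/s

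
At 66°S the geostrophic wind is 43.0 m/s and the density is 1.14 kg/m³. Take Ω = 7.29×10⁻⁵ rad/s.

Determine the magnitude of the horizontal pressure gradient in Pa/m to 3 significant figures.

6.53×10⁻³ Pa/m

Coriolis parameter at 66°S:
f = 2Ω sin φ = 2 × 7.29×10⁻⁵ × sin 66° = 1.33×10⁻⁴ s⁻¹
Geostrophic balance rearranged: |∂P/∂n| = f ρ V_g
|∂P/∂n| = 1.33×10⁻⁴ × 1.14 × 43.0 = 6.53×10⁻³ Pa/m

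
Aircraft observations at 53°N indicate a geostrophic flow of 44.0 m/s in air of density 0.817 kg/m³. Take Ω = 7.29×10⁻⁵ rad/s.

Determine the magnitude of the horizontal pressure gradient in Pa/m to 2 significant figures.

Coriolis parameter at 53°N:
f = 2Ω sin φ = 2 × 7.29×10⁻⁵ × sin 53° = 1.16×10⁻⁴ s⁻¹
Geostrophic balance rearranged: |∂P/∂n| = f ρ V_g
|∂P/∂n| = 1.16×10⁻⁴ × 0.817 × 44.0 = 4.19×10⁻³ Pa/m

4.2×10⁻³ Pa/m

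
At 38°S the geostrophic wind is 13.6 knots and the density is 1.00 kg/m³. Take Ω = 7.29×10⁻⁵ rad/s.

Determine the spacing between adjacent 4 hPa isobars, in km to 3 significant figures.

637 km

Coriolis parameter at 38°S:
f = 2Ω sin φ = 2 × 7.29×10⁻⁵ × sin 38° = 8.98×10⁻⁵ s⁻¹
Wind speed in SI: 13.6 knots = 7.00 m/s
Geostrophic balance rearranged: |∂P/∂n| = f ρ V_g
|∂P/∂n| = 8.98×10⁻⁵ × 1.00 × 7.00 = 6.28×10⁻⁴ Pa/m
Isobar spacing: Δn = ΔP/|∂P/∂n| = 400 Pa / 6.28×10⁻⁴ Pa/m = 636918 m ≈ 637 km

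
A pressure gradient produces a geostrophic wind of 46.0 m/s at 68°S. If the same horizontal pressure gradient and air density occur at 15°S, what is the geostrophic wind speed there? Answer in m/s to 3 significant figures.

With the same pressure gradient and density, V_g ∝ 1/f ∝ 1/sin φ.
V₂ = V₁ · sin φ₁ / sin φ₂ = 46.0 × sin 68° / sin 15°
V₂ = 46.0 × 0.9272/0.2588 = 165 m/s

165 m/s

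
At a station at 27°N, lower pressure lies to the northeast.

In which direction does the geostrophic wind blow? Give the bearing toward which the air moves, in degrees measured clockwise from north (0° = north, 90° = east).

The pressure-gradient force points toward the northeast (bearing 045°).
Geostrophic balance: in the Northern Hemisphere the Coriolis force deflects motion to the right, so the geostrophic wind blows 90° to the right of the pressure-gradient force (low pressure on the left).
Rotating 045° by 90° clockwise gives 135° — the wind blows toward the southeast.

135°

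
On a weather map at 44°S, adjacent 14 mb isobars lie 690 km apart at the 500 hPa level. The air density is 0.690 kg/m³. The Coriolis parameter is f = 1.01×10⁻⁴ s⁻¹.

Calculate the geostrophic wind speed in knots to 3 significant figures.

Pressure gradient: |∂P/∂n| = 1400 Pa / 690000 m = 2.03×10⁻³ Pa/m
Geostrophic balance (pressure-gradient force = Coriolis force):
V_g = (1/(fρ)) |∂P/∂n| = 2.03×10⁻³ / (1.01×10⁻⁴ × 0.690) = 29.1 m/s
Converting: 29.1 m/s × 1.944 = 56.6 knots

56.6 knots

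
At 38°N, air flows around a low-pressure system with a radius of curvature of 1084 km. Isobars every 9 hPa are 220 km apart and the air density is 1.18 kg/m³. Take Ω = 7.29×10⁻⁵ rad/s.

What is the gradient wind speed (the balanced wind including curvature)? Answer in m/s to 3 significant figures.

29.6 m/s

Coriolis parameter at 38°N:
f = 2Ω sin φ = 2 × 7.29×10⁻⁵ × sin 38° = 8.98×10⁻⁵ s⁻¹
Pressure gradient: |∂P/∂n| = 900 Pa / 220000 m = 4.09×10⁻³ Pa/m
Geostrophic speed: V_g = |∂P/∂n|/(fρ) = 4.09×10⁻³/(8.98×10⁻⁵ × 1.18) = 38.6 m/s
Around a low, centrifugal force acts outward with Coriolis, so pressure-gradient force balances both:
(1/ρ)|∂P/∂n| = fV + V²/R  →  V² + fR·V − fR·V_g = 0
With fR = 8.98×10⁻⁵ × 1084×10³ m = 97.3 m/s:
V = [−fR + √((fR)² + 4 fR V_g)]/2 = [−97.3 + √(97.3² + 4×97.3×38.6)]/2 = 29.6 m/s
Subgeostrophic (V < V_g = 38.6 m/s), as expected around a low.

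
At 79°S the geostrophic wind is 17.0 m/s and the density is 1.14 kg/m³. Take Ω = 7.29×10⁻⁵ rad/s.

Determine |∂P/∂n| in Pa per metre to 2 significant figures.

2.8×10⁻³ Pa/m

Coriolis parameter at 79°S:
f = 2Ω sin φ = 2 × 7.29×10⁻⁵ × sin 79° = 1.43×10⁻⁴ s⁻¹
Geostrophic balance rearranged: |∂P/∂n| = f ρ V_g
|∂P/∂n| = 1.43×10⁻⁴ × 1.14 × 17.0 = 2.77×10⁻³ Pa/m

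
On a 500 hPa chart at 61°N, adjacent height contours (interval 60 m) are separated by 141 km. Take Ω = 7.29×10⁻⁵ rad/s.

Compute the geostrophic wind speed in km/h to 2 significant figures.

Coriolis parameter at 61°N:
f = 2Ω sin φ = 2 × 7.29×10⁻⁵ × sin 61° = 1.28×10⁻⁴ s⁻¹
Height gradient: |∂Z/∂n| = 60 m / 141000 m = 4.26×10⁻⁴
On a pressure surface, geostrophic balance gives V_g = (g/f)|∂Z/∂n|:
V_g = 9.81 × 4.26×10⁻⁴ / 1.28×10⁻⁴ = 32.7 m/s
Converting: 32.7 m/s × 3.6 = 120 km/h

120 km/h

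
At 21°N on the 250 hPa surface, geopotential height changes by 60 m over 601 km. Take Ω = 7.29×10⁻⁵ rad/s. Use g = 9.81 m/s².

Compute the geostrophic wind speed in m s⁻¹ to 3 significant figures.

Coriolis parameter at 21°N:
f = 2Ω sin φ = 2 × 7.29×10⁻⁵ × sin 21° = 5.23×10⁻⁵ s⁻¹
Height gradient: |∂Z/∂n| = 60 m / 601000 m = 9.98×10⁻⁵
On a pressure surface, geostrophic balance gives V_g = (g/f)|∂Z/∂n|:
V_g = 9.81 × 9.98×10⁻⁵ / 5.23×10⁻⁵ = 18.7 m/s

18.7 m s⁻¹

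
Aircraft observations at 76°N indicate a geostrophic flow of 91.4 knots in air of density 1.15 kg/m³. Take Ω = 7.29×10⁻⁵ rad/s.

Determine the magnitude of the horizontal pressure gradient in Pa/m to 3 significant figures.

Coriolis parameter at 76°N:
f = 2Ω sin φ = 2 × 7.29×10⁻⁵ × sin 76° = 1.41×10⁻⁴ s⁻¹
Wind speed in SI: 91.4 knots = 47.0 m/s
Geostrophic balance rearranged: |∂P/∂n| = f ρ V_g
|∂P/∂n| = 1.41×10⁻⁴ × 1.15 × 47.0 = 7.65×10⁻³ Pa/m

7.65×10⁻³ Pa/m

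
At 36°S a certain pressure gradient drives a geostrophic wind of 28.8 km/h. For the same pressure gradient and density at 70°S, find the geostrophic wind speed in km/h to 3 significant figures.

With the same pressure gradient and density, V_g ∝ 1/f ∝ 1/sin φ.
V₂ = V₁ · sin φ₁ / sin φ₂ = 28.8 × sin 36° / sin 70°
V₂ = 28.8 × 0.5878/0.9397 = 18.0 km/h

18.0 km/h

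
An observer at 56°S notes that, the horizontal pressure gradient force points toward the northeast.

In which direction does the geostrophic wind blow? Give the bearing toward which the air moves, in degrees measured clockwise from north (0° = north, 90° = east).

315°

The pressure-gradient force points toward the northeast (bearing 045°).
Geostrophic balance: in the Southern Hemisphere the Coriolis force deflects motion to the left, so the geostrophic wind blows 90° to the left of the pressure-gradient force (low pressure on the right).
Rotating 045° by 90° counterclockwise gives 315° — the wind blows toward the northwest.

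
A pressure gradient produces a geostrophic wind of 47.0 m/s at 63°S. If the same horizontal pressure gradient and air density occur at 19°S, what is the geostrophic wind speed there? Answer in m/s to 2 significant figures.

With the same pressure gradient and density, V_g ∝ 1/f ∝ 1/sin φ.
V₂ = V₁ · sin φ₁ / sin φ₂ = 47.0 × sin 63° / sin 19°
V₂ = 47.0 × 0.8910/0.3256 = 130 m/s

130 m/s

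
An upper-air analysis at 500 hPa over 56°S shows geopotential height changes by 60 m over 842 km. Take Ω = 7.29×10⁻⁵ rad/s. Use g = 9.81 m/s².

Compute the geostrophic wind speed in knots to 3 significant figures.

11.2 knots

Coriolis parameter at 56°S:
f = 2Ω sin φ = 2 × 7.29×10⁻⁵ × sin 56° = 1.21×10⁻⁴ s⁻¹
Height gradient: |∂Z/∂n| = 60 m / 842000 m = 7.13×10⁻⁵
On a pressure surface, geostrophic balance gives V_g = (g/f)|∂Z/∂n|:
V_g = 9.81 × 7.13×10⁻⁵ / 1.21×10⁻⁴ = 5.78 m/s
Converting: 5.78 m/s × 1.944 = 11.2 knots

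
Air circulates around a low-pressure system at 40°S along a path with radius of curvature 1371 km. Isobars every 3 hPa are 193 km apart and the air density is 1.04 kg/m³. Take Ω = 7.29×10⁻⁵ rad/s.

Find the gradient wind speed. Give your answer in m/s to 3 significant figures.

Coriolis parameter at 40°S:
f = 2Ω sin φ = 2 × 7.29×10⁻⁵ × sin 40° = 9.37×10⁻⁵ s⁻¹
Pressure gradient: |∂P/∂n| = 300 Pa / 193000 m = 1.55×10⁻³ Pa/m
Geostrophic speed: V_g = |∂P/∂n|/(fρ) = 1.55×10⁻³/(9.37×10⁻⁵ × 1.04) = 15.9 m/s
Around a low, centrifugal force acts outward with Coriolis, so pressure-gradient force balances both:
(1/ρ)|∂P/∂n| = fV + V²/R  →  V² + fR·V − fR·V_g = 0
With fR = 9.37×10⁻⁵ × 1371×10³ m = 128 m/s:
V = [−fR + √((fR)² + 4 fR V_g)]/2 = [−128 + √(128² + 4×128×15.9)]/2 = 14.3 m/s
Subgeostrophic (V < V_g = 15.9 m/s), as expected around a low.

14.3 m/s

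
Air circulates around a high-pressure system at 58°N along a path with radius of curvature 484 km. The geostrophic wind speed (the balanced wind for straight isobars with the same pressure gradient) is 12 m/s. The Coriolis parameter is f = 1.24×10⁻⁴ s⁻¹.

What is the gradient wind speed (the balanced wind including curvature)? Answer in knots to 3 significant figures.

32.2 knots

Around a high, pressure-gradient force acts outward with centrifugal, so Coriolis balances both:
fV = (1/ρ)|∂P/∂n| + V²/R  →  V² − fR·V + fR·V_g = 0
With fR = 1.24×10⁻⁴ × 484×10³ m = 60.0 m/s:
V = [fR − √((fR)² − 4 fR V_g)]/2 = [60.0 − √(60.0² − 4×60.0×12)]/2 = 16.6 m/s
Supergeostrophic (V > V_g = 12 m/s), as expected around a high.
Converting: 16.6 m/s × 1.944 = 32.2 knots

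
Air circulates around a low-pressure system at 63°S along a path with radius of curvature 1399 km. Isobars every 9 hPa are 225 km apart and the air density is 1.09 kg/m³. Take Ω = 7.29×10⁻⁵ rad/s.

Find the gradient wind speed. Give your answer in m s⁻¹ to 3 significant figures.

Coriolis parameter at 63°S:
f = 2Ω sin φ = 2 × 7.29×10⁻⁵ × sin 63° = 1.30×10⁻⁴ s⁻¹
Pressure gradient: |∂P/∂n| = 900 Pa / 225000 m = 4.00×10⁻³ Pa/m
Geostrophic speed: V_g = |∂P/∂n|/(fρ) = 4.00×10⁻³/(1.30×10⁻⁴ × 1.09) = 28.2 m/s
Around a low, centrifugal force acts outward with Coriolis, so pressure-gradient force balances both:
(1/ρ)|∂P/∂n| = fV + V²/R  →  V² + fR·V − fR·V_g = 0
With fR = 1.30×10⁻⁴ × 1399×10³ m = 182 m/s:
V = [−fR + √((fR)² + 4 fR V_g)]/2 = [−182 + √(182² + 4×182×28.2)]/2 = 24.9 m/s
Subgeostrophic (V < V_g = 28.2 m/s), as expected around a low.

24.9 m s⁻¹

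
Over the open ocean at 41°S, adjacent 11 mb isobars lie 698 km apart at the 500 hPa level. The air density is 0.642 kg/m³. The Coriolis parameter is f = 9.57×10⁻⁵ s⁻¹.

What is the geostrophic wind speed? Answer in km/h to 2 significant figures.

Pressure gradient: |∂P/∂n| = 1100 Pa / 698000 m = 1.58×10⁻³ Pa/m
Geostrophic balance (pressure-gradient force = Coriolis force):
V_g = (1/(fρ)) |∂P/∂n| = 1.58×10⁻³ / (9.57×10⁻⁵ × 0.642) = 25.7 m/s
Converting: 25.7 m/s × 3.6 = 92 km/h

92 km/h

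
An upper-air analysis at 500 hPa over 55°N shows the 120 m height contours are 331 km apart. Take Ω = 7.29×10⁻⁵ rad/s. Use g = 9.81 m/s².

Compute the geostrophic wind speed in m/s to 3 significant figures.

29.8 m/s

Coriolis parameter at 55°N:
f = 2Ω sin φ = 2 × 7.29×10⁻⁵ × sin 55° = 1.19×10⁻⁴ s⁻¹
Height gradient: |∂Z/∂n| = 120 m / 331000 m = 3.63×10⁻⁴
On a pressure surface, geostrophic balance gives V_g = (g/f)|∂Z/∂n|:
V_g = 9.81 × 3.63×10⁻⁴ / 1.19×10⁻⁴ = 29.8 m/s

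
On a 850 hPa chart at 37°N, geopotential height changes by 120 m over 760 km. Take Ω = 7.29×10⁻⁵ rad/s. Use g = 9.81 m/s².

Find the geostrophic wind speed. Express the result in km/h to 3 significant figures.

63.6 km/h

Coriolis parameter at 37°N:
f = 2Ω sin φ = 2 × 7.29×10⁻⁵ × sin 37° = 8.77×10⁻⁵ s⁻¹
Height gradient: |∂Z/∂n| = 120 m / 760000 m = 1.58×10⁻⁴
On a pressure surface, geostrophic balance gives V_g = (g/f)|∂Z/∂n|:
V_g = 9.81 × 1.58×10⁻⁴ / 8.77×10⁻⁵ = 17.7 m/s
Converting: 17.7 m/s × 3.6 = 63.6 km/h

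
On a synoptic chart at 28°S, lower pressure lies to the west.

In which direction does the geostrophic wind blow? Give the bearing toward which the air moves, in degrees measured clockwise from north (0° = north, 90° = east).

180°

The pressure-gradient force points toward the west (bearing 270°).
Geostrophic balance: in the Southern Hemisphere the Coriolis force deflects motion to the left, so the geostrophic wind blows 90° to the left of the pressure-gradient force (low pressure on the right).
Rotating 270° by 90° counterclockwise gives 180° — the wind blows toward the south.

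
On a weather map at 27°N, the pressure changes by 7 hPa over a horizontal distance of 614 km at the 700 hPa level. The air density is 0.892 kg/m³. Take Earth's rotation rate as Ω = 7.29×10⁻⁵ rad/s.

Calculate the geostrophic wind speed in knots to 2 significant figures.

38 knots

Coriolis parameter at 27°N:
f = 2Ω sin φ = 2 × 7.29×10⁻⁵ × sin 27° = 6.62×10⁻⁵ s⁻¹
Pressure gradient: |∂P/∂n| = 700 Pa / 614000 m = 1.14×10⁻³ Pa/m
Geostrophic balance (pressure-gradient force = Coriolis force):
V_g = (1/(fρ)) |∂P/∂n| = 1.14×10⁻³ / (6.62×10⁻⁵ × 0.892) = 19.3 m/s
Converting: 19.3 m/s × 1.944 = 38 knots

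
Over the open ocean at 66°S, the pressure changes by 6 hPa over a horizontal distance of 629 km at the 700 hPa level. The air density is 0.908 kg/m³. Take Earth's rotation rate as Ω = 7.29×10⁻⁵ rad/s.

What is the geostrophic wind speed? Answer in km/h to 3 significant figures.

28.4 km/h

Coriolis parameter at 66°S:
f = 2Ω sin φ = 2 × 7.29×10⁻⁵ × sin 66° = 1.33×10⁻⁴ s⁻¹
Pressure gradient: |∂P/∂n| = 600 Pa / 629000 m = 9.54×10⁻⁴ Pa/m
Geostrophic balance (pressure-gradient force = Coriolis force):
V_g = (1/(fρ)) |∂P/∂n| = 9.54×10⁻⁴ / (1.33×10⁻⁴ × 0.908) = 7.89 m/s
Converting: 7.89 m/s × 3.6 = 28.4 km/h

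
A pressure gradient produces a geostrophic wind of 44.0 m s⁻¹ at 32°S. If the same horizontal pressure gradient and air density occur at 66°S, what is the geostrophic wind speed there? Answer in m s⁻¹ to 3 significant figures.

With the same pressure gradient and density, V_g ∝ 1/f ∝ 1/sin φ.
V₂ = V₁ · sin φ₁ / sin φ₂ = 44.0 × sin 32° / sin 66°
V₂ = 44.0 × 0.5299/0.9135 = 25.5 m s⁻¹

25.5 m s⁻¹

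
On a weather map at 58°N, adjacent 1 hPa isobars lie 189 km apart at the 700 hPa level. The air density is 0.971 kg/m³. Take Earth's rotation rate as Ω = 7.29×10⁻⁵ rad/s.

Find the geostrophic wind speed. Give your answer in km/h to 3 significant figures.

Coriolis parameter at 58°N:
f = 2Ω sin φ = 2 × 7.29×10⁻⁵ × sin 58° = 1.24×10⁻⁴ s⁻¹
Pressure gradient: |∂P/∂n| = 100 Pa / 189000 m = 5.29×10⁻⁴ Pa/m
Geostrophic balance (pressure-gradient force = Coriolis force):
V_g = (1/(fρ)) |∂P/∂n| = 5.29×10⁻⁴ / (1.24×10⁻⁴ × 0.971) = 4.41 m/s
Converting: 4.41 m/s × 3.6 = 15.9 km/h

15.9 km/h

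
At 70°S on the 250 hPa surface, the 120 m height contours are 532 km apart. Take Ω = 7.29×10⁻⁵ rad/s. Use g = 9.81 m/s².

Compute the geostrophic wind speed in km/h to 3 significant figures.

58.1 km/h

Coriolis parameter at 70°S:
f = 2Ω sin φ = 2 × 7.29×10⁻⁵ × sin 70° = 1.37×10⁻⁴ s⁻¹
Height gradient: |∂Z/∂n| = 120 m / 532000 m = 2.26×10⁻⁴
On a pressure surface, geostrophic balance gives V_g = (g/f)|∂Z/∂n|:
V_g = 9.81 × 2.26×10⁻⁴ / 1.37×10⁻⁴ = 16.2 m/s
Converting: 16.2 m/s × 3.6 = 58.1 km/h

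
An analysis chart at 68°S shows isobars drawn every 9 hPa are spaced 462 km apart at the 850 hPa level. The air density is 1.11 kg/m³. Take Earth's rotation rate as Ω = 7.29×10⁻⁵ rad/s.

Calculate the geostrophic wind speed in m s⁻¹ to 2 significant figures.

Coriolis parameter at 68°S:
f = 2Ω sin φ = 2 × 7.29×10⁻⁵ × sin 68° = 1.35×10⁻⁴ s⁻¹
Pressure gradient: |∂P/∂n| = 900 Pa / 462000 m = 1.95×10⁻³ Pa/m
Geostrophic balance (pressure-gradient force = Coriolis force):
V_g = (1/(fρ)) |∂P/∂n| = 1.95×10⁻³ / (1.35×10⁻⁴ × 1.11) = 13.0 m/s

13 m s⁻¹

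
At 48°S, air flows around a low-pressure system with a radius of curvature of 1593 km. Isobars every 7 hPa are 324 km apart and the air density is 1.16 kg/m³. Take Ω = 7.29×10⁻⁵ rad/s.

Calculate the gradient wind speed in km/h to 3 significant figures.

Coriolis parameter at 48°S:
f = 2Ω sin φ = 2 × 7.29×10⁻⁵ × sin 48° = 1.08×10⁻⁴ s⁻¹
Pressure gradient: |∂P/∂n| = 700 Pa / 324000 m = 2.16×10⁻³ Pa/m
Geostrophic speed: V_g = |∂P/∂n|/(fρ) = 2.16×10⁻³/(1.08×10⁻⁴ × 1.16) = 17.2 m/s
Around a low, centrifugal force acts outward with Coriolis, so pressure-gradient force balances both:
(1/ρ)|∂P/∂n| = fV + V²/R  →  V² + fR·V − fR·V_g = 0
With fR = 1.08×10⁻⁴ × 1593×10³ m = 173 m/s:
V = [−fR + √((fR)² + 4 fR V_g)]/2 = [−173 + √(173² + 4×173×17.2)]/2 = 15.8 m/s
Subgeostrophic (V < V_g = 17.2 m/s), as expected around a low.
Converting: 15.8 m/s × 3.6 = 56.7 km/h

56.7 km/h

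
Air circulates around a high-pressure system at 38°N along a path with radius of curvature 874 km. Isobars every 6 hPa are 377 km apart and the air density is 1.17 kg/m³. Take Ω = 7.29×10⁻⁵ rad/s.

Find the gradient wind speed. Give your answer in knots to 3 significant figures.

Coriolis parameter at 38°N:
f = 2Ω sin φ = 2 × 7.29×10⁻⁵ × sin 38° = 8.98×10⁻⁵ s⁻¹
Pressure gradient: |∂P/∂n| = 600 Pa / 377000 m = 1.59×10⁻³ Pa/m
Geostrophic speed: V_g = |∂P/∂n|/(fρ) = 1.59×10⁻³/(8.98×10⁻⁵ × 1.17) = 15.2 m/s
Around a high, pressure-gradient force acts outward with centrifugal, so Coriolis balances both:
fV = (1/ρ)|∂P/∂n| + V²/R  →  V² − fR·V + fR·V_g = 0
With fR = 8.98×10⁻⁵ × 874×10³ m = 78.5 m/s:
V = [fR − √((fR)² − 4 fR V_g)]/2 = [78.5 − √(78.5² − 4×78.5×15.2)]/2 = 20.5 m/s
Supergeostrophic (V > V_g = 15.2 m/s), as expected around a high.
Converting: 20.5 m/s × 1.944 = 39.9 knots

39.9 knots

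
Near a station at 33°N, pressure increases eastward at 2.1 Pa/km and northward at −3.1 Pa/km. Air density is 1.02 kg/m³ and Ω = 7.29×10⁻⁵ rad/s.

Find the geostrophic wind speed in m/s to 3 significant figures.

46.2 m/s

Coriolis parameter at 33°N:
f = 2Ω sin φ = 2 × 7.29×10⁻⁵ × sin 33° = 7.94×10⁻⁵ s⁻¹
Component geostrophic relations (x east, y north):
u_g = −(1/(fρ)) ∂P/∂y,  v_g = (1/(fρ)) ∂P/∂x
u_g = −(−3.1×10⁻³)/(7.94×10⁻⁵ × 1.02) = 38.3 m/s;  v_g = (2.1×10⁻³)/(7.94×10⁻⁵ × 1.02) = 25.9 m/s
|V_g| = √(u_g² + v_g²) = 46.2 m/s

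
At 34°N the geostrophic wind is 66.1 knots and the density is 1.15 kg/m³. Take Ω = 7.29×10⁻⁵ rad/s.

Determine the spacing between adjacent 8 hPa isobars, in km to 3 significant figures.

251 km

Coriolis parameter at 34°N:
f = 2Ω sin φ = 2 × 7.29×10⁻⁵ × sin 34° = 8.15×10⁻⁵ s⁻¹
Wind speed in SI: 66.1 knots = 34.0 m/s
Geostrophic balance rearranged: |∂P/∂n| = f ρ V_g
|∂P/∂n| = 8.15×10⁻⁵ × 1.15 × 34.0 = 3.19×10⁻³ Pa/m
Isobar spacing: Δn = ΔP/|∂P/∂n| = 800 Pa / 3.19×10⁻³ Pa/m = 250919 m ≈ 251 km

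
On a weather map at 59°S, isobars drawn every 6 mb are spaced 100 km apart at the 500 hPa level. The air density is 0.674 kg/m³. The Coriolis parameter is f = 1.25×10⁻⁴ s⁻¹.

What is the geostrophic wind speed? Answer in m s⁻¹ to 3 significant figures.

Pressure gradient: |∂P/∂n| = 600 Pa / 100000 m = 6.00×10⁻³ Pa/m
Geostrophic balance (pressure-gradient force = Coriolis force):
V_g = (1/(fρ)) |∂P/∂n| = 6.00×10⁻³ / (1.25×10⁻⁴ × 0.674) = 71.2 m/s

71.2 m s⁻¹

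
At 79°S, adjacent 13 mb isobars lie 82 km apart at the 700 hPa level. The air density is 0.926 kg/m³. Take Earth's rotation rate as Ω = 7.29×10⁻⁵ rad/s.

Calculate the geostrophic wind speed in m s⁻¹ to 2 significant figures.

120 m s⁻¹

Coriolis parameter at 79°S:
f = 2Ω sin φ = 2 × 7.29×10⁻⁵ × sin 79° = 1.43×10⁻⁴ s⁻¹
Pressure gradient: |∂P/∂n| = 1300 Pa / 82000 m = 1.59×10⁻² Pa/m
Geostrophic balance (pressure-gradient force = Coriolis force):
V_g = (1/(fρ)) |∂P/∂n| = 1.59×10⁻² / (1.43×10⁻⁴ × 0.926) = 120 m/s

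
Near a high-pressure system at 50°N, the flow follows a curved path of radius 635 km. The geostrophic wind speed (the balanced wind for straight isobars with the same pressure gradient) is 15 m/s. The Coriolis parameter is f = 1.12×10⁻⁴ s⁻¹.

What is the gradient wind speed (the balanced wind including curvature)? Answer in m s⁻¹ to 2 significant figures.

21 m s⁻¹

Around a high, pressure-gradient force acts outward with centrifugal, so Coriolis balances both:
fV = (1/ρ)|∂P/∂n| + V²/R  →  V² − fR·V + fR·V_g = 0
With fR = 1.12×10⁻⁴ × 635×10³ m = 71.1 m/s:
V = [fR − √((fR)² − 4 fR V_g)]/2 = [71.1 − √(71.1² − 4×71.1×15)]/2 = 21.5 m/s
Supergeostrophic (V > V_g = 15 m/s), as expected around a high.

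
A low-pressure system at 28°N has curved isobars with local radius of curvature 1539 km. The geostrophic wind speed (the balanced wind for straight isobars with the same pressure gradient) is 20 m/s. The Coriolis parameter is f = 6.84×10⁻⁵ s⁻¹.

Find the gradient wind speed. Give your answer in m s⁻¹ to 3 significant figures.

Around a low, centrifugal force acts outward with Coriolis, so pressure-gradient force balances both:
(1/ρ)|∂P/∂n| = fV + V²/R  →  V² + fR·V − fR·V_g = 0
With fR = 6.84×10⁻⁵ × 1539×10³ m = 105 m/s:
V = [−fR + √((fR)² + 4 fR V_g)]/2 = [−105 + √(105² + 4×105×20)]/2 = 17.2 m/s
Subgeostrophic (V < V_g = 20 m/s), as expected around a low.

17.2 m s⁻¹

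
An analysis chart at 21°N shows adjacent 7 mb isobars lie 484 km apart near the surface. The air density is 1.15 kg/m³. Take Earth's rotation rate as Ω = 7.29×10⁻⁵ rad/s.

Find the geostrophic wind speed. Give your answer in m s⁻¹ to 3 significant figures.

Coriolis parameter at 21°N:
f = 2Ω sin φ = 2 × 7.29×10⁻⁵ × sin 21° = 5.23×10⁻⁵ s⁻¹
Pressure gradient: |∂P/∂n| = 700 Pa / 484000 m = 1.45×10⁻³ Pa/m
Geostrophic balance (pressure-gradient force = Coriolis force):
V_g = (1/(fρ)) |∂P/∂n| = 1.45×10⁻³ / (5.23×10⁻⁵ × 1.15) = 24.1 m/s

24.1 m s⁻¹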